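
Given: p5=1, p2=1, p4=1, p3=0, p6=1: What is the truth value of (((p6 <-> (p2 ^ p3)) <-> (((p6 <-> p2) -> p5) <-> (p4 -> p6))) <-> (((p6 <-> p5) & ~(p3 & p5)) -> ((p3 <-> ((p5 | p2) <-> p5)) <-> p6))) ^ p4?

Substituting p5=1, p2=1, p4=1, p3=0, p6=1:
p2 ^ p3 = 1 ^ 0 = 1
p6 <-> (p2 ^ p3) = 1 <-> 1 = 1
p6 <-> p2 = 1 <-> 1 = 1
(p6 <-> p2) -> p5 = 1 -> 1 = 1
p4 -> p6 = 1 -> 1 = 1
((p6 <-> p2) -> p5) <-> (p4 -> p6) = 1 <-> 1 = 1
(p6 <-> (p2 ^ p3)) <-> (((p6 <-> p2) -> p5) <-> (p4 -> p6)) = 1 <-> 1 = 1
p6 <-> p5 = 1 <-> 1 = 1
p3 & p5 = 0 & 1 = 0
~(p3 & p5) = ~0 = 1
(p6 <-> p5) & ~(p3 & p5) = 1 & 1 = 1
p5 | p2 = 1 | 1 = 1
(p5 | p2) <-> p5 = 1 <-> 1 = 1
p3 <-> ((p5 | p2) <-> p5) = 0 <-> 1 = 0
(p3 <-> ((p5 | p2) <-> p5)) <-> p6 = 0 <-> 1 = 0
((p6 <-> p5) & ~(p3 & p5)) -> ((p3 <-> ((p5 | p2) <-> p5)) <-> p6) = 1 -> 0 = 0
((p6 <-> (p2 ^ p3)) <-> (((p6 <-> p2) -> p5) <-> (p4 -> p6))) <-> (((p6 <-> p5) & ~(p3 & p5)) -> ((p3 <-> ((p5 | p2) <-> p5)) <-> p6)) = 1 <-> 0 = 0
(((p6 <-> (p2 ^ p3)) <-> (((p6 <-> p2) -> p5) <-> (p4 -> p6))) <-> (((p6 <-> p5) & ~(p3 & p5)) -> ((p3 <-> ((p5 | p2) <-> p5)) <-> p6))) ^ p4 = 0 ^ 1 = 1

1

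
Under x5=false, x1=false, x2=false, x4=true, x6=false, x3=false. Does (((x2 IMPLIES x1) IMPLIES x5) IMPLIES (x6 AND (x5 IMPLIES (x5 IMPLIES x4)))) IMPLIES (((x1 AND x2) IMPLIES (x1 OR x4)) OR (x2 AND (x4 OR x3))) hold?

x2 IMPLIES x1 = false IMPLIES false = true
(x2 IMPLIES x1) IMPLIES x5 = true IMPLIES false = false
x5 IMPLIES x4 = false IMPLIES true = true
x5 IMPLIES (x5 IMPLIES x4) = false IMPLIES true = true
x6 AND (x5 IMPLIES (x5 IMPLIES x4)) = false AND true = false
((x2 IMPLIES x1) IMPLIES x5) IMPLIES (x6 AND (x5 IMPLIES (x5 IMPLIES x4))) = false IMPLIES false = true
x1 AND x2 = false AND false = false
x1 OR x4 = false OR true = true
(x1 AND x2) IMPLIES (x1 OR x4) = false IMPLIES true = true
x4 OR x3 = true OR false = true
x2 AND (x4 OR x3) = false AND true = false
((x1 AND x2) IMPLIES (x1 OR x4)) OR (x2 AND (x4 OR x3)) = true OR false = true
(((x2 IMPLIES x1) IMPLIES x5) IMPLIES (x6 AND (x5 IMPLIES (x5 IMPLIES x4)))) IMPLIES (((x1 AND x2) IMPLIES (x1 OR x4)) OR (x2 AND (x4 OR x3))) = true IMPLIES true = true

true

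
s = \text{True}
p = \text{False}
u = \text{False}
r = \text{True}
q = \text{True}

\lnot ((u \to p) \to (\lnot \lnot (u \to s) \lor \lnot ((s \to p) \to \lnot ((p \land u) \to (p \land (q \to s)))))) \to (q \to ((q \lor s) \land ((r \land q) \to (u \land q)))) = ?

\text{True}

u \to p = \text{False} \to \text{False} = \text{True}
u \to s = \text{False} \to \text{True} = \text{True}
\lnot (u \to s) = \lnot \text{True} = \text{False}
\lnot \lnot (u \to s) = \lnot \text{False} = \text{True}
s \to p = \text{True} \to \text{False} = \text{False}
p \land u = \text{False} \land \text{False} = \text{False}
q \to s = \text{True} \to \text{True} = \text{True}
p \land (q \to s) = \text{False} \land \text{True} = \text{False}
(p \land u) \to (p \land (q \to s)) = \text{False} \to \text{False} = \text{True}
\lnot ((p \land u) \to (p \land (q \to s))) = \lnot \text{True} = \text{False}
(s \to p) \to \lnot ((p \land u) \to (p \land (q \to s))) = \text{False} \to \text{False} = \text{True}
\lnot ((s \to p) \to \lnot ((p \land u) \to (p \land (q \to s)))) = \lnot \text{True} = \text{False}
\lnot \lnot (u \to s) \lor \lnot ((s \to p) \to \lnot ((p \land u) \to (p \land (q \to s)))) = \text{True} \lor \text{False} = \text{True}
(u \to p) \to (\lnot \lnot (u \to s) \lor \lnot ((s \to p) \to \lnot ((p \land u) \to (p \land (q \to s))))) = \text{True} \to \text{True} = \text{True}
\lnot ((u \to p) \to (\lnot \lnot (u \to s) \lor \lnot ((s \to p) \to \lnot ((p \land u) \to (p \land (q \to s)))))) = \lnot \text{True} = \text{False}
q \lor s = \text{True} \lor \text{True} = \text{True}
r \land q = \text{True} \land \text{True} = \text{True}
u \land q = \text{False} \land \text{True} = \text{False}
(r \land q) \to (u \land q) = \text{True} \to \text{False} = \text{False}
(q \lor s) \land ((r \land q) \to (u \land q)) = \text{True} \land \text{False} = \text{False}
q \to ((q \lor s) \land ((r \land q) \to (u \land q))) = \text{True} \to \text{False} = \text{False}
\lnot ((u \to p) \to (\lnot \lnot (u \to s) \lor \lnot ((s \to p) \to \lnot ((p \land u) \to (p \land (q \to s)))))) \to (q \to ((q \lor s) \land ((r \land q) \to (u \land q)))) = \text{False} \to \text{False} = \text{True}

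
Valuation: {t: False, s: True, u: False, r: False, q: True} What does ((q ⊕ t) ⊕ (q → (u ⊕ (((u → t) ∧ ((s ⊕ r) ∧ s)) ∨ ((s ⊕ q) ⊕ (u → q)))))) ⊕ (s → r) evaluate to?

q ⊕ t = True ⊕ False = True
u → t = False → False = True
s ⊕ r = True ⊕ False = True
(s ⊕ r) ∧ s = True ∧ True = True
(u → t) ∧ ((s ⊕ r) ∧ s) = True ∧ True = True
s ⊕ q = True ⊕ True = False
u → q = False → True = True
(s ⊕ q) ⊕ (u → q) = False ⊕ True = True
((u → t) ∧ ((s ⊕ r) ∧ s)) ∨ ((s ⊕ q) ⊕ (u → q)) = True ∨ True = True
u ⊕ (((u → t) ∧ ((s ⊕ r) ∧ s)) ∨ ((s ⊕ q) ⊕ (u → q))) = False ⊕ True = True
q → (u ⊕ (((u → t) ∧ ((s ⊕ r) ∧ s)) ∨ ((s ⊕ q) ⊕ (u → q)))) = True → True = True
(q ⊕ t) ⊕ (q → (u ⊕ (((u → t) ∧ ((s ⊕ r) ∧ s)) ∨ ((s ⊕ q) ⊕ (u → q))))) = True ⊕ True = False
s → r = True → False = False
((q ⊕ t) ⊕ (q → (u ⊕ (((u → t) ∧ ((s ⊕ r) ∧ s)) ∨ ((s ⊕ q) ⊕ (u → q)))))) ⊕ (s → r) = False ⊕ False = False

False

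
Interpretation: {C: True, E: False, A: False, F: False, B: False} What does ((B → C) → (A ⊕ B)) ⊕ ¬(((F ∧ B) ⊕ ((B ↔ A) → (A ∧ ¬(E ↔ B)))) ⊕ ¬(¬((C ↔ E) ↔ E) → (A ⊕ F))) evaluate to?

Substituting C=True, E=False, A=False, F=False, B=False:
B → C = False → True = True
A ⊕ B = False ⊕ False = False
(B → C) → (A ⊕ B) = True → False = False
F ∧ B = False ∧ False = False
B ↔ A = False ↔ False = True
E ↔ B = False ↔ False = True
¬(E ↔ B) = ¬True = False
A ∧ ¬(E ↔ B) = False ∧ False = False
(B ↔ A) → (A ∧ ¬(E ↔ B)) = True → False = False
(F ∧ B) ⊕ ((B ↔ A) → (A ∧ ¬(E ↔ B))) = False ⊕ False = False
C ↔ E = True ↔ False = False
(C ↔ E) ↔ E = False ↔ False = True
¬((C ↔ E) ↔ E) = ¬True = False
A ⊕ F = False ⊕ False = False
¬((C ↔ E) ↔ E) → (A ⊕ F) = False → False = True
¬(¬((C ↔ E) ↔ E) → (A ⊕ F)) = ¬True = False
((F ∧ B) ⊕ ((B ↔ A) → (A ∧ ¬(E ↔ B)))) ⊕ ¬(¬((C ↔ E) ↔ E) → (A ⊕ F)) = False ⊕ False = False
¬(((F ∧ B) ⊕ ((B ↔ A) → (A ∧ ¬(E ↔ B)))) ⊕ ¬(¬((C ↔ E) ↔ E) → (A ⊕ F))) = ¬False = True
((B → C) → (A ⊕ B)) ⊕ ¬(((F ∧ B) ⊕ ((B ↔ A) → (A ∧ ¬(E ↔ B)))) ⊕ ¬(¬((C ↔ E) ↔ E) → (A ⊕ F))) = False ⊕ True = True

True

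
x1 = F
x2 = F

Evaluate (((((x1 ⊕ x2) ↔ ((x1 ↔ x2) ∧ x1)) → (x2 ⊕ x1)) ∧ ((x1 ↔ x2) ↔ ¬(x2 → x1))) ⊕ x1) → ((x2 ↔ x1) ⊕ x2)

x1 ⊕ x2 = F ⊕ F = F
x1 ↔ x2 = F ↔ F = T
(x1 ↔ x2) ∧ x1 = T ∧ F = F
(x1 ⊕ x2) ↔ ((x1 ↔ x2) ∧ x1) = F ↔ F = T
x2 ⊕ x1 = F ⊕ F = F
((x1 ⊕ x2) ↔ ((x1 ↔ x2) ∧ x1)) → (x2 ⊕ x1) = T → F = F
x1 ↔ x2 = F ↔ F = T
x2 → x1 = F → F = T
¬(x2 → x1) = ¬T = F
(x1 ↔ x2) ↔ ¬(x2 → x1) = T ↔ F = F
(((x1 ⊕ x2) ↔ ((x1 ↔ x2) ∧ x1)) → (x2 ⊕ x1)) ∧ ((x1 ↔ x2) ↔ ¬(x2 → x1)) = F ∧ F = F
((((x1 ⊕ x2) ↔ ((x1 ↔ x2) ∧ x1)) → (x2 ⊕ x1)) ∧ ((x1 ↔ x2) ↔ ¬(x2 → x1))) ⊕ x1 = F ⊕ F = F
x2 ↔ x1 = F ↔ F = T
(x2 ↔ x1) ⊕ x2 = T ⊕ F = T
(((((x1 ⊕ x2) ↔ ((x1 ↔ x2) ∧ x1)) → (x2 ⊕ x1)) ∧ ((x1 ↔ x2) ↔ ¬(x2 → x1))) ⊕ x1) → ((x2 ↔ x1) ⊕ x2) = F → T = T

T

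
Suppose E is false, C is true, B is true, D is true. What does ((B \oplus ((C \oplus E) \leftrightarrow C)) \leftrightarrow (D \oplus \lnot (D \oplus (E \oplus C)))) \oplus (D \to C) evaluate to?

C \oplus E = T \oplus F = T
(C \oplus E) \leftrightarrow C = T \leftrightarrow T = T
B \oplus ((C \oplus E) \leftrightarrow C) = T \oplus T = F
E \oplus C = F \oplus T = T
D \oplus (E \oplus C) = T \oplus T = F
\lnot (D \oplus (E \oplus C)) = \lnot F = T
D \oplus \lnot (D \oplus (E \oplus C)) = T \oplus T = F
(B \oplus ((C \oplus E) \leftrightarrow C)) \leftrightarrow (D \oplus \lnot (D \oplus (E \oplus C))) = F \leftrightarrow F = T
D \to C = T \to T = T
((B \oplus ((C \oplus E) \leftrightarrow C)) \leftrightarrow (D \oplus \lnot (D \oplus (E \oplus C)))) \oplus (D \to C) = T \oplus T = F

F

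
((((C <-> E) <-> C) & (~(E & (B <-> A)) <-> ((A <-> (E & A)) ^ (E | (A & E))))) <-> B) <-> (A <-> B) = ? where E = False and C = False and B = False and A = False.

Substituting E=False, C=False, B=False, A=False:
C <-> E = False <-> False = True
(C <-> E) <-> C = True <-> False = False
B <-> A = False <-> False = True
E & (B <-> A) = False & True = False
~(E & (B <-> A)) = ~False = True
E & A = False & False = False
A <-> (E & A) = False <-> False = True
A & E = False & False = False
E | (A & E) = False | False = False
(A <-> (E & A)) ^ (E | (A & E)) = True ^ False = True
~(E & (B <-> A)) <-> ((A <-> (E & A)) ^ (E | (A & E))) = True <-> True = True
((C <-> E) <-> C) & (~(E & (B <-> A)) <-> ((A <-> (E & A)) ^ (E | (A & E)))) = False & True = False
(((C <-> E) <-> C) & (~(E & (B <-> A)) <-> ((A <-> (E & A)) ^ (E | (A & E))))) <-> B = False <-> False = True
A <-> B = False <-> False = True
((((C <-> E) <-> C) & (~(E & (B <-> A)) <-> ((A <-> (E & A)) ^ (E | (A & E))))) <-> B) <-> (A <-> B) = True <-> True = True

True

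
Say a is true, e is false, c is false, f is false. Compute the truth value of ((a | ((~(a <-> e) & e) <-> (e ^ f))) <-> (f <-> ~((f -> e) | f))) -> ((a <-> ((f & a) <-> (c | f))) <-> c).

0

a <-> e = 1 <-> 0 = 0
~(a <-> e) = ~0 = 1
~(a <-> e) & e = 1 & 0 = 0
e ^ f = 0 ^ 0 = 0
(~(a <-> e) & e) <-> (e ^ f) = 0 <-> 0 = 1
a | ((~(a <-> e) & e) <-> (e ^ f)) = 1 | 1 = 1
f -> e = 0 -> 0 = 1
(f -> e) | f = 1 | 0 = 1
~((f -> e) | f) = ~1 = 0
f <-> ~((f -> e) | f) = 0 <-> 0 = 1
(a | ((~(a <-> e) & e) <-> (e ^ f))) <-> (f <-> ~((f -> e) | f)) = 1 <-> 1 = 1
f & a = 0 & 1 = 0
c | f = 0 | 0 = 0
(f & a) <-> (c | f) = 0 <-> 0 = 1
a <-> ((f & a) <-> (c | f)) = 1 <-> 1 = 1
(a <-> ((f & a) <-> (c | f))) <-> c = 1 <-> 0 = 0
((a | ((~(a <-> e) & e) <-> (e ^ f))) <-> (f <-> ~((f -> e) | f))) -> ((a <-> ((f & a) <-> (c | f))) <-> c) = 1 -> 0 = 0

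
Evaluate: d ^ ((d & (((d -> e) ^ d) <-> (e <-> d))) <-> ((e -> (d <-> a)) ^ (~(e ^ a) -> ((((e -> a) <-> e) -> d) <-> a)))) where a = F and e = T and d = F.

T

d -> e = F -> T = T
(d -> e) ^ d = T ^ F = T
e <-> d = T <-> F = F
((d -> e) ^ d) <-> (e <-> d) = T <-> F = F
d & (((d -> e) ^ d) <-> (e <-> d)) = F & F = F
d <-> a = F <-> F = T
e -> (d <-> a) = T -> T = T
e ^ a = T ^ F = T
~(e ^ a) = ~T = F
e -> a = T -> F = F
(e -> a) <-> e = F <-> T = F
((e -> a) <-> e) -> d = F -> F = T
(((e -> a) <-> e) -> d) <-> a = T <-> F = F
~(e ^ a) -> ((((e -> a) <-> e) -> d) <-> a) = F -> F = T
(e -> (d <-> a)) ^ (~(e ^ a) -> ((((e -> a) <-> e) -> d) <-> a)) = T ^ T = F
(d & (((d -> e) ^ d) <-> (e <-> d))) <-> ((e -> (d <-> a)) ^ (~(e ^ a) -> ((((e -> a) <-> e) -> d) <-> a))) = F <-> F = T
d ^ ((d & (((d -> e) ^ d) <-> (e <-> d))) <-> ((e -> (d <-> a)) ^ (~(e ^ a) -> ((((e -> a) <-> e) -> d) <-> a)))) = F ^ T = T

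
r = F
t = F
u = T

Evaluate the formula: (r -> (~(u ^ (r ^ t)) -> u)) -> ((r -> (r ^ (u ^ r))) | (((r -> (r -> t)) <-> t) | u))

T

r ^ t = F ^ F = F
u ^ (r ^ t) = T ^ F = T
~(u ^ (r ^ t)) = ~T = F
~(u ^ (r ^ t)) -> u = F -> T = T
r -> (~(u ^ (r ^ t)) -> u) = F -> T = T
u ^ r = T ^ F = T
r ^ (u ^ r) = F ^ T = T
r -> (r ^ (u ^ r)) = F -> T = T
r -> t = F -> F = T
r -> (r -> t) = F -> T = T
(r -> (r -> t)) <-> t = T <-> F = F
((r -> (r -> t)) <-> t) | u = F | T = T
(r -> (r ^ (u ^ r))) | (((r -> (r -> t)) <-> t) | u) = T | T = T
(r -> (~(u ^ (r ^ t)) -> u)) -> ((r -> (r ^ (u ^ r))) | (((r -> (r -> t)) <-> t) | u)) = T -> T = T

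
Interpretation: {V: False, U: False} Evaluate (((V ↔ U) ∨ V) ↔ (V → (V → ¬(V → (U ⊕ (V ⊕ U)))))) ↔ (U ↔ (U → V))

V ↔ U = False ↔ False = True
(V ↔ U) ∨ V = True ∨ False = True
V ⊕ U = False ⊕ False = False
U ⊕ (V ⊕ U) = False ⊕ False = False
V → (U ⊕ (V ⊕ U)) = False → False = True
¬(V → (U ⊕ (V ⊕ U))) = ¬True = False
V → ¬(V → (U ⊕ (V ⊕ U))) = False → False = True
V → (V → ¬(V → (U ⊕ (V ⊕ U)))) = False → True = True
((V ↔ U) ∨ V) ↔ (V → (V → ¬(V → (U ⊕ (V ⊕ U))))) = True ↔ True = True
U → V = False → False = True
U ↔ (U → V) = False ↔ True = False
(((V ↔ U) ∨ V) ↔ (V → (V → ¬(V → (U ⊕ (V ⊕ U)))))) ↔ (U ↔ (U → V)) = True ↔ False = False

False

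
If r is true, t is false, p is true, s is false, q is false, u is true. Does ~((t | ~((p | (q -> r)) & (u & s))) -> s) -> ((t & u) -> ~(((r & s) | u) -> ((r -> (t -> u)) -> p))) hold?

Substituting r=True, t=False, p=True, s=False, q=False, u=True:
q -> r = False -> True = True
p | (q -> r) = True | True = True
u & s = True & False = False
(p | (q -> r)) & (u & s) = True & False = False
~((p | (q -> r)) & (u & s)) = ~False = True
t | ~((p | (q -> r)) & (u & s)) = False | True = True
(t | ~((p | (q -> r)) & (u & s))) -> s = True -> False = False
~((t | ~((p | (q -> r)) & (u & s))) -> s) = ~False = True
t & u = False & True = False
r & s = True & False = False
(r & s) | u = False | True = True
t -> u = False -> True = True
r -> (t -> u) = True -> True = True
(r -> (t -> u)) -> p = True -> True = True
((r & s) | u) -> ((r -> (t -> u)) -> p) = True -> True = True
~(((r & s) | u) -> ((r -> (t -> u)) -> p)) = ~True = False
(t & u) -> ~(((r & s) | u) -> ((r -> (t -> u)) -> p)) = False -> False = True
~((t | ~((p | (q -> r)) & (u & s))) -> s) -> ((t & u) -> ~(((r & s) | u) -> ((r -> (t -> u)) -> p))) = True -> True = True

True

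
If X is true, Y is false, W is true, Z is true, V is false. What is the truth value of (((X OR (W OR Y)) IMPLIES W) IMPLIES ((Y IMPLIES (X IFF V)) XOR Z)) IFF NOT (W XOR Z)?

false

Substituting X=true, Y=false, W=true, Z=true, V=false:
W OR Y = true OR false = true
X OR (W OR Y) = true OR true = true
(X OR (W OR Y)) IMPLIES W = true IMPLIES true = true
X IFF V = true IFF false = false
Y IMPLIES (X IFF V) = false IMPLIES false = true
(Y IMPLIES (X IFF V)) XOR Z = true XOR true = false
((X OR (W OR Y)) IMPLIES W) IMPLIES ((Y IMPLIES (X IFF V)) XOR Z) = true IMPLIES false = false
W XOR Z = true XOR true = false
NOT (W XOR Z) = NOT false = true
(((X OR (W OR Y)) IMPLIES W) IMPLIES ((Y IMPLIES (X IFF V)) XOR Z)) IFF NOT (W XOR Z) = false IFF true = false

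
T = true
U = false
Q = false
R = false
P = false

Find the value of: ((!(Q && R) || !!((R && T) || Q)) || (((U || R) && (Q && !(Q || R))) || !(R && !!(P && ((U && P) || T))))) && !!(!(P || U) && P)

false

Q && R = false && false = false
!(Q && R) = !false = true
R && T = false && true = false
(R && T) || Q = false || false = false
!((R && T) || Q) = !false = true
!!((R && T) || Q) = !true = false
!(Q && R) || !!((R && T) || Q) = true || false = true
U || R = false || false = false
Q || R = false || false = false
!(Q || R) = !false = true
Q && !(Q || R) = false && true = false
(U || R) && (Q && !(Q || R)) = false && false = false
U && P = false && false = false
(U && P) || T = false || true = true
P && ((U && P) || T) = false && true = false
!(P && ((U && P) || T)) = !false = true
!!(P && ((U && P) || T)) = !true = false
R && !!(P && ((U && P) || T)) = false && false = false
!(R && !!(P && ((U && P) || T))) = !false = true
((U || R) && (Q && !(Q || R))) || !(R && !!(P && ((U && P) || T))) = false || true = true
(!(Q && R) || !!((R && T) || Q)) || (((U || R) && (Q && !(Q || R))) || !(R && !!(P && ((U && P) || T)))) = true || true = true
P || U = false || false = false
!(P || U) = !false = true
!(P || U) && P = true && false = false
!(!(P || U) && P) = !false = true
!!(!(P || U) && P) = !true = false
((!(Q && R) || !!((R && T) || Q)) || (((U || R) && (Q && !(Q || R))) || !(R && !!(P && ((U && P) || T))))) && !!(!(P || U) && P) = true && false = false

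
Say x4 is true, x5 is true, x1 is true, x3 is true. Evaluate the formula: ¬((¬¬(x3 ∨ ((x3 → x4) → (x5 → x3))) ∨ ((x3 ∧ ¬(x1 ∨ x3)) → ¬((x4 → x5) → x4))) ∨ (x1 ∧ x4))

F

Substituting x4=T, x5=T, x1=T, x3=T:
x3 → x4 = T → T = T
x5 → x3 = T → T = T
(x3 → x4) → (x5 → x3) = T → T = T
x3 ∨ ((x3 → x4) → (x5 → x3)) = T ∨ T = T
¬(x3 ∨ ((x3 → x4) → (x5 → x3))) = ¬T = F
¬¬(x3 ∨ ((x3 → x4) → (x5 → x3))) = ¬F = T
x1 ∨ x3 = T ∨ T = T
¬(x1 ∨ x3) = ¬T = F
x3 ∧ ¬(x1 ∨ x3) = T ∧ F = F
x4 → x5 = T → T = T
(x4 → x5) → x4 = T → T = T
¬((x4 → x5) → x4) = ¬T = F
(x3 ∧ ¬(x1 ∨ x3)) → ¬((x4 → x5) → x4) = F → F = T
¬¬(x3 ∨ ((x3 → x4) → (x5 → x3))) ∨ ((x3 ∧ ¬(x1 ∨ x3)) → ¬((x4 → x5) → x4)) = T ∨ T = T
x1 ∧ x4 = T ∧ T = T
(¬¬(x3 ∨ ((x3 → x4) → (x5 → x3))) ∨ ((x3 ∧ ¬(x1 ∨ x3)) → ¬((x4 → x5) → x4))) ∨ (x1 ∧ x4) = T ∨ T = T
¬((¬¬(x3 ∨ ((x3 → x4) → (x5 → x3))) ∨ ((x3 ∧ ¬(x1 ∨ x3)) → ¬((x4 → x5) → x4))) ∨ (x1 ∧ x4)) = ¬T = F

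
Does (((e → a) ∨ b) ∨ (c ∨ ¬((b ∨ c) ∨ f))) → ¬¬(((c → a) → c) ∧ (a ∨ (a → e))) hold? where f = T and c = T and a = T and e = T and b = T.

T

e → a = T → T = T
(e → a) ∨ b = T ∨ T = T
b ∨ c = T ∨ T = T
(b ∨ c) ∨ f = T ∨ T = T
¬((b ∨ c) ∨ f) = ¬T = F
c ∨ ¬((b ∨ c) ∨ f) = T ∨ F = T
((e → a) ∨ b) ∨ (c ∨ ¬((b ∨ c) ∨ f)) = T ∨ T = T
c → a = T → T = T
(c → a) → c = T → T = T
a → e = T → T = T
a ∨ (a → e) = T ∨ T = T
((c → a) → c) ∧ (a ∨ (a → e)) = T ∧ T = T
¬(((c → a) → c) ∧ (a ∨ (a → e))) = ¬T = F
¬¬(((c → a) → c) ∧ (a ∨ (a → e))) = ¬F = T
(((e → a) ∨ b) ∨ (c ∨ ¬((b ∨ c) ∨ f))) → ¬¬(((c → a) → c) ∧ (a ∨ (a → e))) = T → T = T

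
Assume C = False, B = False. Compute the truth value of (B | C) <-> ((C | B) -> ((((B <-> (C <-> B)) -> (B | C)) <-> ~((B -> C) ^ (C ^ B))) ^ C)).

False

B | C = False | False = False
C | B = False | False = False
C <-> B = False <-> False = True
B <-> (C <-> B) = False <-> True = False
B | C = False | False = False
(B <-> (C <-> B)) -> (B | C) = False -> False = True
B -> C = False -> False = True
C ^ B = False ^ False = False
(B -> C) ^ (C ^ B) = True ^ False = True
~((B -> C) ^ (C ^ B)) = ~True = False
((B <-> (C <-> B)) -> (B | C)) <-> ~((B -> C) ^ (C ^ B)) = True <-> False = False
(((B <-> (C <-> B)) -> (B | C)) <-> ~((B -> C) ^ (C ^ B))) ^ C = False ^ False = False
(C | B) -> ((((B <-> (C <-> B)) -> (B | C)) <-> ~((B -> C) ^ (C ^ B))) ^ C) = False -> False = True
(B | C) <-> ((C | B) -> ((((B <-> (C <-> B)) -> (B | C)) <-> ~((B -> C) ^ (C ^ B))) ^ C)) = False <-> True = False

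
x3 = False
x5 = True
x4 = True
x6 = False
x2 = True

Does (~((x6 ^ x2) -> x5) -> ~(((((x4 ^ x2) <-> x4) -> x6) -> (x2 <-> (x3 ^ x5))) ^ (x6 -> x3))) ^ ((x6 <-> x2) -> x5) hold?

False

Substituting x3=False, x5=True, x4=True, x6=False, x2=True:
x6 ^ x2 = False ^ True = True
(x6 ^ x2) -> x5 = True -> True = True
~((x6 ^ x2) -> x5) = ~True = False
x4 ^ x2 = True ^ True = False
(x4 ^ x2) <-> x4 = False <-> True = False
((x4 ^ x2) <-> x4) -> x6 = False -> False = True
x3 ^ x5 = False ^ True = True
x2 <-> (x3 ^ x5) = True <-> True = True
(((x4 ^ x2) <-> x4) -> x6) -> (x2 <-> (x3 ^ x5)) = True -> True = True
x6 -> x3 = False -> False = True
((((x4 ^ x2) <-> x4) -> x6) -> (x2 <-> (x3 ^ x5))) ^ (x6 -> x3) = True ^ True = False
~(((((x4 ^ x2) <-> x4) -> x6) -> (x2 <-> (x3 ^ x5))) ^ (x6 -> x3)) = ~False = True
~((x6 ^ x2) -> x5) -> ~(((((x4 ^ x2) <-> x4) -> x6) -> (x2 <-> (x3 ^ x5))) ^ (x6 -> x3)) = False -> True = True
x6 <-> x2 = False <-> True = False
(x6 <-> x2) -> x5 = False -> True = True
(~((x6 ^ x2) -> x5) -> ~(((((x4 ^ x2) <-> x4) -> x6) -> (x2 <-> (x3 ^ x5))) ^ (x6 -> x3))) ^ ((x6 <-> x2) -> x5) = True ^ True = False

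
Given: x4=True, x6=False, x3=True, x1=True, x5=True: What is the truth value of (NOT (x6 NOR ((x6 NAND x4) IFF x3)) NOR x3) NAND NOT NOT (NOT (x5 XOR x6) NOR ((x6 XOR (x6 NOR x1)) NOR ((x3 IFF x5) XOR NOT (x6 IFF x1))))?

True

Substituting x4=True, x6=False, x3=True, x1=True, x5=True:
x6 NAND x4 = False NAND True = True
(x6 NAND x4) IFF x3 = True IFF True = True
x6 NOR ((x6 NAND x4) IFF x3) = False NOR True = False
NOT (x6 NOR ((x6 NAND x4) IFF x3)) = NOT False = True
NOT (x6 NOR ((x6 NAND x4) IFF x3)) NOR x3 = True NOR True = False
x5 XOR x6 = True XOR False = True
NOT (x5 XOR x6) = NOT True = False
x6 NOR x1 = False NOR True = False
x6 XOR (x6 NOR x1) = False XOR False = False
x3 IFF x5 = True IFF True = True
x6 IFF x1 = False IFF True = False
NOT (x6 IFF x1) = NOT False = True
(x3 IFF x5) XOR NOT (x6 IFF x1) = True XOR True = False
(x6 XOR (x6 NOR x1)) NOR ((x3 IFF x5) XOR NOT (x6 IFF x1)) = False NOR False = True
NOT (x5 XOR x6) NOR ((x6 XOR (x6 NOR x1)) NOR ((x3 IFF x5) XOR NOT (x6 IFF x1))) = False NOR True = False
NOT (NOT (x5 XOR x6) NOR ((x6 XOR (x6 NOR x1)) NOR ((x3 IFF x5) XOR NOT (x6 IFF x1)))) = NOT False = True
NOT NOT (NOT (x5 XOR x6) NOR ((x6 XOR (x6 NOR x1)) NOR ((x3 IFF x5) XOR NOT (x6 IFF x1)))) = NOT True = False
(NOT (x6 NOR ((x6 NAND x4) IFF x3)) NOR x3) NAND NOT NOT (NOT (x5 XOR x6) NOR ((x6 XOR (x6 NOR x1)) NOR ((x3 IFF x5) XOR NOT (x6 IFF x1)))) = False NAND False = True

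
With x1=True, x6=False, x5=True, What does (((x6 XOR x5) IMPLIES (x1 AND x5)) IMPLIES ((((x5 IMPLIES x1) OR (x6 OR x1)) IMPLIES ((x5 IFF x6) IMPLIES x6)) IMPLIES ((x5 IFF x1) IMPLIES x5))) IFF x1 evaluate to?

True

Substituting x1=True, x6=False, x5=True:
x6 XOR x5 = False XOR True = True
x1 AND x5 = True AND True = True
(x6 XOR x5) IMPLIES (x1 AND x5) = True IMPLIES True = True
x5 IMPLIES x1 = True IMPLIES True = True
x6 OR x1 = False OR True = True
(x5 IMPLIES x1) OR (x6 OR x1) = True OR True = True
x5 IFF x6 = True IFF False = False
(x5 IFF x6) IMPLIES x6 = False IMPLIES False = True
((x5 IMPLIES x1) OR (x6 OR x1)) IMPLIES ((x5 IFF x6) IMPLIES x6) = True IMPLIES True = True
x5 IFF x1 = True IFF True = True
(x5 IFF x1) IMPLIES x5 = True IMPLIES True = True
(((x5 IMPLIES x1) OR (x6 OR x1)) IMPLIES ((x5 IFF x6) IMPLIES x6)) IMPLIES ((x5 IFF x1) IMPLIES x5) = True IMPLIES True = True
((x6 XOR x5) IMPLIES (x1 AND x5)) IMPLIES ((((x5 IMPLIES x1) OR (x6 OR x1)) IMPLIES ((x5 IFF x6) IMPLIES x6)) IMPLIES ((x5 IFF x1) IMPLIES x5)) = True IMPLIES True = True
(((x6 XOR x5) IMPLIES (x1 AND x5)) IMPLIES ((((x5 IMPLIES x1) OR (x6 OR x1)) IMPLIES ((x5 IFF x6) IMPLIES x6)) IMPLIES ((x5 IFF x1) IMPLIES x5))) IFF x1 = True IFF True = True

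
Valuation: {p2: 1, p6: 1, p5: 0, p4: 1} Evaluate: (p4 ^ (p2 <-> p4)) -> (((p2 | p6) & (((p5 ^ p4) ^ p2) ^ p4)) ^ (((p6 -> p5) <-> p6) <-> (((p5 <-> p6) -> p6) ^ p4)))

1

Substituting p2=1, p6=1, p5=0, p4=1:
p2 <-> p4 = 1 <-> 1 = 1
p4 ^ (p2 <-> p4) = 1 ^ 1 = 0
p2 | p6 = 1 | 1 = 1
p5 ^ p4 = 0 ^ 1 = 1
(p5 ^ p4) ^ p2 = 1 ^ 1 = 0
((p5 ^ p4) ^ p2) ^ p4 = 0 ^ 1 = 1
(p2 | p6) & (((p5 ^ p4) ^ p2) ^ p4) = 1 & 1 = 1
p6 -> p5 = 1 -> 0 = 0
(p6 -> p5) <-> p6 = 0 <-> 1 = 0
p5 <-> p6 = 0 <-> 1 = 0
(p5 <-> p6) -> p6 = 0 -> 1 = 1
((p5 <-> p6) -> p6) ^ p4 = 1 ^ 1 = 0
((p6 -> p5) <-> p6) <-> (((p5 <-> p6) -> p6) ^ p4) = 0 <-> 0 = 1
((p2 | p6) & (((p5 ^ p4) ^ p2) ^ p4)) ^ (((p6 -> p5) <-> p6) <-> (((p5 <-> p6) -> p6) ^ p4)) = 1 ^ 1 = 0
(p4 ^ (p2 <-> p4)) -> (((p2 | p6) & (((p5 ^ p4) ^ p2) ^ p4)) ^ (((p6 -> p5) <-> p6) <-> (((p5 <-> p6) -> p6) ^ p4))) = 0 -> 0 = 1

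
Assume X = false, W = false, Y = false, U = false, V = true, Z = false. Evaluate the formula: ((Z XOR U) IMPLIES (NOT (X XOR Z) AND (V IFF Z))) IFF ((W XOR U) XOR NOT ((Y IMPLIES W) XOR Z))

false

Z XOR U = false XOR false = false
X XOR Z = false XOR false = false
NOT (X XOR Z) = NOT false = true
V IFF Z = true IFF false = false
NOT (X XOR Z) AND (V IFF Z) = true AND false = false
(Z XOR U) IMPLIES (NOT (X XOR Z) AND (V IFF Z)) = false IMPLIES false = true
W XOR U = false XOR false = false
Y IMPLIES W = false IMPLIES false = true
(Y IMPLIES W) XOR Z = true XOR false = true
NOT ((Y IMPLIES W) XOR Z) = NOT true = false
(W XOR U) XOR NOT ((Y IMPLIES W) XOR Z) = false XOR false = false
((Z XOR U) IMPLIES (NOT (X XOR Z) AND (V IFF Z))) IFF ((W XOR U) XOR NOT ((Y IMPLIES W) XOR Z)) = true IFF false = false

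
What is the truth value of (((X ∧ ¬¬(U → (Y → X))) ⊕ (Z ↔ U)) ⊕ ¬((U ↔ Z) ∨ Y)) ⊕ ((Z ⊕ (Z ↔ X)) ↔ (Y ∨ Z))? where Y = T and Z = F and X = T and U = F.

F

Y → X = T → T = T
U → (Y → X) = F → T = T
¬(U → (Y → X)) = ¬T = F
¬¬(U → (Y → X)) = ¬F = T
X ∧ ¬¬(U → (Y → X)) = T ∧ T = T
Z ↔ U = F ↔ F = T
(X ∧ ¬¬(U → (Y → X))) ⊕ (Z ↔ U) = T ⊕ T = F
U ↔ Z = F ↔ F = T
(U ↔ Z) ∨ Y = T ∨ T = T
¬((U ↔ Z) ∨ Y) = ¬T = F
((X ∧ ¬¬(U → (Y → X))) ⊕ (Z ↔ U)) ⊕ ¬((U ↔ Z) ∨ Y) = F ⊕ F = F
Z ↔ X = F ↔ T = F
Z ⊕ (Z ↔ X) = F ⊕ F = F
Y ∨ Z = T ∨ F = T
(Z ⊕ (Z ↔ X)) ↔ (Y ∨ Z) = F ↔ T = F
(((X ∧ ¬¬(U → (Y → X))) ⊕ (Z ↔ U)) ⊕ ¬((U ↔ Z) ∨ Y)) ⊕ ((Z ⊕ (Z ↔ X)) ↔ (Y ∨ Z)) = F ⊕ F = F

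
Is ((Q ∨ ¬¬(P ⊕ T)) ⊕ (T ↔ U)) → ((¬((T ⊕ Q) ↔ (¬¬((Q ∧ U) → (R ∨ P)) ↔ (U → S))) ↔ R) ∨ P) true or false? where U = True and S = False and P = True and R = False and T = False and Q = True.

P ⊕ T = True ⊕ False = True
¬(P ⊕ T) = ¬True = False
¬¬(P ⊕ T) = ¬False = True
Q ∨ ¬¬(P ⊕ T) = True ∨ True = True
T ↔ U = False ↔ True = False
(Q ∨ ¬¬(P ⊕ T)) ⊕ (T ↔ U) = True ⊕ False = True
T ⊕ Q = False ⊕ True = True
Q ∧ U = True ∧ True = True
R ∨ P = False ∨ True = True
(Q ∧ U) → (R ∨ P) = True → True = True
¬((Q ∧ U) → (R ∨ P)) = ¬True = False
¬¬((Q ∧ U) → (R ∨ P)) = ¬False = True
U → S = True → False = False
¬¬((Q ∧ U) → (R ∨ P)) ↔ (U → S) = True ↔ False = False
(T ⊕ Q) ↔ (¬¬((Q ∧ U) → (R ∨ P)) ↔ (U → S)) = True ↔ False = False
¬((T ⊕ Q) ↔ (¬¬((Q ∧ U) → (R ∨ P)) ↔ (U → S))) = ¬False = True
¬((T ⊕ Q) ↔ (¬¬((Q ∧ U) → (R ∨ P)) ↔ (U → S))) ↔ R = True ↔ False = False
(¬((T ⊕ Q) ↔ (¬¬((Q ∧ U) → (R ∨ P)) ↔ (U → S))) ↔ R) ∨ P = False ∨ True = True
((Q ∨ ¬¬(P ⊕ T)) ⊕ (T ↔ U)) → ((¬((T ⊕ Q) ↔ (¬¬((Q ∧ U) → (R ∨ P)) ↔ (U → S))) ↔ R) ∨ P) = True → True = True

True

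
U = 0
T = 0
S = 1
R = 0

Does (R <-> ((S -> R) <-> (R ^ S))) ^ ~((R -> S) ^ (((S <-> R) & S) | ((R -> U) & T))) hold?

1

S -> R = 1 -> 0 = 0
R ^ S = 0 ^ 1 = 1
(S -> R) <-> (R ^ S) = 0 <-> 1 = 0
R <-> ((S -> R) <-> (R ^ S)) = 0 <-> 0 = 1
R -> S = 0 -> 1 = 1
S <-> R = 1 <-> 0 = 0
(S <-> R) & S = 0 & 1 = 0
R -> U = 0 -> 0 = 1
(R -> U) & T = 1 & 0 = 0
((S <-> R) & S) | ((R -> U) & T) = 0 | 0 = 0
(R -> S) ^ (((S <-> R) & S) | ((R -> U) & T)) = 1 ^ 0 = 1
~((R -> S) ^ (((S <-> R) & S) | ((R -> U) & T))) = ~1 = 0
(R <-> ((S -> R) <-> (R ^ S))) ^ ~((R -> S) ^ (((S <-> R) & S) | ((R -> U) & T))) = 1 ^ 0 = 1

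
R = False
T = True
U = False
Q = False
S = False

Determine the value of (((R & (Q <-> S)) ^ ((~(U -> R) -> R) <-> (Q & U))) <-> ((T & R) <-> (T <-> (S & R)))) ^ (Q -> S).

True

Q <-> S = False <-> False = True
R & (Q <-> S) = False & True = False
U -> R = False -> False = True
~(U -> R) = ~True = False
~(U -> R) -> R = False -> False = True
Q & U = False & False = False
(~(U -> R) -> R) <-> (Q & U) = True <-> False = False
(R & (Q <-> S)) ^ ((~(U -> R) -> R) <-> (Q & U)) = False ^ False = False
T & R = True & False = False
S & R = False & False = False
T <-> (S & R) = True <-> False = False
(T & R) <-> (T <-> (S & R)) = False <-> False = True
((R & (Q <-> S)) ^ ((~(U -> R) -> R) <-> (Q & U))) <-> ((T & R) <-> (T <-> (S & R))) = False <-> True = False
Q -> S = False -> False = True
(((R & (Q <-> S)) ^ ((~(U -> R) -> R) <-> (Q & U))) <-> ((T & R) <-> (T <-> (S & R)))) ^ (Q -> S) = False ^ True = True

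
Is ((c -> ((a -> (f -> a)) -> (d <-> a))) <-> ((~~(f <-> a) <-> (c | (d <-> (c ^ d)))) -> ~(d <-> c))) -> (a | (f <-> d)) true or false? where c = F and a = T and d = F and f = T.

Substituting c=F, a=T, d=F, f=T:
f -> a = T -> T = T
a -> (f -> a) = T -> T = T
d <-> a = F <-> T = F
(a -> (f -> a)) -> (d <-> a) = T -> F = F
c -> ((a -> (f -> a)) -> (d <-> a)) = F -> F = T
f <-> a = T <-> T = T
~(f <-> a) = ~T = F
~~(f <-> a) = ~F = T
c ^ d = F ^ F = F
d <-> (c ^ d) = F <-> F = T
c | (d <-> (c ^ d)) = F | T = T
~~(f <-> a) <-> (c | (d <-> (c ^ d))) = T <-> T = T
d <-> c = F <-> F = T
~(d <-> c) = ~T = F
(~~(f <-> a) <-> (c | (d <-> (c ^ d)))) -> ~(d <-> c) = T -> F = F
(c -> ((a -> (f -> a)) -> (d <-> a))) <-> ((~~(f <-> a) <-> (c | (d <-> (c ^ d)))) -> ~(d <-> c)) = T <-> F = F
f <-> d = T <-> F = F
a | (f <-> d) = T | F = T
((c -> ((a -> (f -> a)) -> (d <-> a))) <-> ((~~(f <-> a) <-> (c | (d <-> (c ^ d)))) -> ~(d <-> c))) -> (a | (f <-> d)) = F -> T = T

T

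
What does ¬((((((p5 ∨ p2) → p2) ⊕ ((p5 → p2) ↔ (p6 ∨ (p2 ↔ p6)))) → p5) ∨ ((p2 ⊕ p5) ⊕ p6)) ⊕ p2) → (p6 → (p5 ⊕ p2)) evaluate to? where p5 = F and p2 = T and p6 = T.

T

p5 ∨ p2 = F ∨ T = T
(p5 ∨ p2) → p2 = T → T = T
p5 → p2 = F → T = T
p2 ↔ p6 = T ↔ T = T
p6 ∨ (p2 ↔ p6) = T ∨ T = T
(p5 → p2) ↔ (p6 ∨ (p2 ↔ p6)) = T ↔ T = T
((p5 ∨ p2) → p2) ⊕ ((p5 → p2) ↔ (p6 ∨ (p2 ↔ p6))) = T ⊕ T = F
(((p5 ∨ p2) → p2) ⊕ ((p5 → p2) ↔ (p6 ∨ (p2 ↔ p6)))) → p5 = F → F = T
p2 ⊕ p5 = T ⊕ F = T
(p2 ⊕ p5) ⊕ p6 = T ⊕ T = F
((((p5 ∨ p2) → p2) ⊕ ((p5 → p2) ↔ (p6 ∨ (p2 ↔ p6)))) → p5) ∨ ((p2 ⊕ p5) ⊕ p6) = T ∨ F = T
(((((p5 ∨ p2) → p2) ⊕ ((p5 → p2) ↔ (p6 ∨ (p2 ↔ p6)))) → p5) ∨ ((p2 ⊕ p5) ⊕ p6)) ⊕ p2 = T ⊕ T = F
¬((((((p5 ∨ p2) → p2) ⊕ ((p5 → p2) ↔ (p6 ∨ (p2 ↔ p6)))) → p5) ∨ ((p2 ⊕ p5) ⊕ p6)) ⊕ p2) = ¬F = T
p5 ⊕ p2 = F ⊕ T = T
p6 → (p5 ⊕ p2) = T → T = T
¬((((((p5 ∨ p2) → p2) ⊕ ((p5 → p2) ↔ (p6 ∨ (p2 ↔ p6)))) → p5) ∨ ((p2 ⊕ p5) ⊕ p6)) ⊕ p2) → (p6 → (p5 ⊕ p2)) = T → T = T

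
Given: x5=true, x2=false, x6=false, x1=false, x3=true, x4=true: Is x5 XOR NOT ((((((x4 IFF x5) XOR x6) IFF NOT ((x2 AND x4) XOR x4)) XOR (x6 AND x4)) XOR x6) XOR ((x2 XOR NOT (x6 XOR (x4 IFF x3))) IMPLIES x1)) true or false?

true

Substituting x5=true, x2=false, x6=false, x1=false, x3=true, x4=true:
x4 IFF x5 = true IFF true = true
(x4 IFF x5) XOR x6 = true XOR false = true
x2 AND x4 = false AND true = false
(x2 AND x4) XOR x4 = false XOR true = true
NOT ((x2 AND x4) XOR x4) = NOT true = false
((x4 IFF x5) XOR x6) IFF NOT ((x2 AND x4) XOR x4) = true IFF false = false
x6 AND x4 = false AND true = false
(((x4 IFF x5) XOR x6) IFF NOT ((x2 AND x4) XOR x4)) XOR (x6 AND x4) = false XOR false = false
((((x4 IFF x5) XOR x6) IFF NOT ((x2 AND x4) XOR x4)) XOR (x6 AND x4)) XOR x6 = false XOR false = false
x4 IFF x3 = true IFF true = true
x6 XOR (x4 IFF x3) = false XOR true = true
NOT (x6 XOR (x4 IFF x3)) = NOT true = false
x2 XOR NOT (x6 XOR (x4 IFF x3)) = false XOR false = false
(x2 XOR NOT (x6 XOR (x4 IFF x3))) IMPLIES x1 = false IMPLIES false = true
(((((x4 IFF x5) XOR x6) IFF NOT ((x2 AND x4) XOR x4)) XOR (x6 AND x4)) XOR x6) XOR ((x2 XOR NOT (x6 XOR (x4 IFF x3))) IMPLIES x1) = false XOR true = true
NOT ((((((x4 IFF x5) XOR x6) IFF NOT ((x2 AND x4) XOR x4)) XOR (x6 AND x4)) XOR x6) XOR ((x2 XOR NOT (x6 XOR (x4 IFF x3))) IMPLIES x1)) = NOT true = false
x5 XOR NOT ((((((x4 IFF x5) XOR x6) IFF NOT ((x2 AND x4) XOR x4)) XOR (x6 AND x4)) XOR x6) XOR ((x2 XOR NOT (x6 XOR (x4 IFF x3))) IMPLIES x1)) = true XOR false = true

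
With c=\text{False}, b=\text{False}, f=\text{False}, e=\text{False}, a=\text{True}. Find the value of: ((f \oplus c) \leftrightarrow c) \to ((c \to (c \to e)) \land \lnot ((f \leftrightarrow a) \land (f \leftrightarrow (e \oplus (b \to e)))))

\text{True}

f \oplus c = \text{False} \oplus \text{False} = \text{False}
(f \oplus c) \leftrightarrow c = \text{False} \leftrightarrow \text{False} = \text{True}
c \to e = \text{False} \to \text{False} = \text{True}
c \to (c \to e) = \text{False} \to \text{True} = \text{True}
f \leftrightarrow a = \text{False} \leftrightarrow \text{True} = \text{False}
b \to e = \text{False} \to \text{False} = \text{True}
e \oplus (b \to e) = \text{False} \oplus \text{True} = \text{True}
f \leftrightarrow (e \oplus (b \to e)) = \text{False} \leftrightarrow \text{True} = \text{False}
(f \leftrightarrow a) \land (f \leftrightarrow (e \oplus (b \to e))) = \text{False} \land \text{False} = \text{False}
\lnot ((f \leftrightarrow a) \land (f \leftrightarrow (e \oplus (b \to e)))) = \lnot \text{False} = \text{True}
(c \to (c \to e)) \land \lnot ((f \leftrightarrow a) \land (f \leftrightarrow (e \oplus (b \to e)))) = \text{True} \land \text{True} = \text{True}
((f \oplus c) \leftrightarrow c) \to ((c \to (c \to e)) \land \lnot ((f \leftrightarrow a) \land (f \leftrightarrow (e \oplus (b \to e))))) = \text{True} \to \text{True} = \text{True}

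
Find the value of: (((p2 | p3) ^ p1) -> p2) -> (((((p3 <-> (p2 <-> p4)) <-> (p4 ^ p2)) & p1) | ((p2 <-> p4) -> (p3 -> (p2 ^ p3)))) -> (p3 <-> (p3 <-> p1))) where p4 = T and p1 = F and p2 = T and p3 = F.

F

Substituting p4=T, p1=F, p2=T, p3=F:
p2 | p3 = T | F = T
(p2 | p3) ^ p1 = T ^ F = T
((p2 | p3) ^ p1) -> p2 = T -> T = T
p2 <-> p4 = T <-> T = T
p3 <-> (p2 <-> p4) = F <-> T = F
p4 ^ p2 = T ^ T = F
(p3 <-> (p2 <-> p4)) <-> (p4 ^ p2) = F <-> F = T
((p3 <-> (p2 <-> p4)) <-> (p4 ^ p2)) & p1 = T & F = F
p2 <-> p4 = T <-> T = T
p2 ^ p3 = T ^ F = T
p3 -> (p2 ^ p3) = F -> T = T
(p2 <-> p4) -> (p3 -> (p2 ^ p3)) = T -> T = T
(((p3 <-> (p2 <-> p4)) <-> (p4 ^ p2)) & p1) | ((p2 <-> p4) -> (p3 -> (p2 ^ p3))) = F | T = T
p3 <-> p1 = F <-> F = T
p3 <-> (p3 <-> p1) = F <-> T = F
((((p3 <-> (p2 <-> p4)) <-> (p4 ^ p2)) & p1) | ((p2 <-> p4) -> (p3 -> (p2 ^ p3)))) -> (p3 <-> (p3 <-> p1)) = T -> F = F
(((p2 | p3) ^ p1) -> p2) -> (((((p3 <-> (p2 <-> p4)) <-> (p4 ^ p2)) & p1) | ((p2 <-> p4) -> (p3 -> (p2 ^ p3)))) -> (p3 <-> (p3 <-> p1))) = T -> F = F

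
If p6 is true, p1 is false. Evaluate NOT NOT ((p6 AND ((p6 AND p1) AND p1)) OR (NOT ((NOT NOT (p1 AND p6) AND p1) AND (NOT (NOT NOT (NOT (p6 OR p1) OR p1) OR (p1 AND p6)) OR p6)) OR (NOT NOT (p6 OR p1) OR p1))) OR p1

T

Substituting p6=T, p1=F:
p6 AND p1 = T AND F = F
(p6 AND p1) AND p1 = F AND F = F
p6 AND ((p6 AND p1) AND p1) = T AND F = F
p1 AND p6 = F AND T = F
NOT (p1 AND p6) = NOT F = T
NOT NOT (p1 AND p6) = NOT T = F
NOT NOT (p1 AND p6) AND p1 = F AND F = F
p6 OR p1 = T OR F = T
NOT (p6 OR p1) = NOT T = F
NOT (p6 OR p1) OR p1 = F OR F = F
NOT (NOT (p6 OR p1) OR p1) = NOT F = T
NOT NOT (NOT (p6 OR p1) OR p1) = NOT T = F
p1 AND p6 = F AND T = F
NOT NOT (NOT (p6 OR p1) OR p1) OR (p1 AND p6) = F OR F = F
NOT (NOT NOT (NOT (p6 OR p1) OR p1) OR (p1 AND p6)) = NOT F = T
NOT (NOT NOT (NOT (p6 OR p1) OR p1) OR (p1 AND p6)) OR p6 = T OR T = T
(NOT NOT (p1 AND p6) AND p1) AND (NOT (NOT NOT (NOT (p6 OR p1) OR p1) OR (p1 AND p6)) OR p6) = F AND T = F
NOT ((NOT NOT (p1 AND p6) AND p1) AND (NOT (NOT NOT (NOT (p6 OR p1) OR p1) OR (p1 AND p6)) OR p6)) = NOT F = T
p6 OR p1 = T OR F = T
NOT (p6 OR p1) = NOT T = F
NOT NOT (p6 OR p1) = NOT F = T
NOT NOT (p6 OR p1) OR p1 = T OR F = T
NOT ((NOT NOT (p1 AND p6) AND p1) AND (NOT (NOT NOT (NOT (p6 OR p1) OR p1) OR (p1 AND p6)) OR p6)) OR (NOT NOT (p6 OR p1) OR p1) = T OR T = T
(p6 AND ((p6 AND p1) AND p1)) OR (NOT ((NOT NOT (p1 AND p6) AND p1) AND (NOT (NOT NOT (NOT (p6 OR p1) OR p1) OR (p1 AND p6)) OR p6)) OR (NOT NOT (p6 OR p1) OR p1)) = F OR T = T
NOT ((p6 AND ((p6 AND p1) AND p1)) OR (NOT ((NOT NOT (p1 AND p6) AND p1) AND (NOT (NOT NOT (NOT (p6 OR p1) OR p1) OR (p1 AND p6)) OR p6)) OR (NOT NOT (p6 OR p1) OR p1))) = NOT T = F
NOT NOT ((p6 AND ((p6 AND p1) AND p1)) OR (NOT ((NOT NOT (p1 AND p6) AND p1) AND (NOT (NOT NOT (NOT (p6 OR p1) OR p1) OR (p1 AND p6)) OR p6)) OR (NOT NOT (p6 OR p1) OR p1))) = NOT F = T
NOT NOT ((p6 AND ((p6 AND p1) AND p1)) OR (NOT ((NOT NOT (p1 AND p6) AND p1) AND (NOT (NOT NOT (NOT (p6 OR p1) OR p1) OR (p1 AND p6)) OR p6)) OR (NOT NOT (p6 OR p1) OR p1))) OR p1 = T OR F = T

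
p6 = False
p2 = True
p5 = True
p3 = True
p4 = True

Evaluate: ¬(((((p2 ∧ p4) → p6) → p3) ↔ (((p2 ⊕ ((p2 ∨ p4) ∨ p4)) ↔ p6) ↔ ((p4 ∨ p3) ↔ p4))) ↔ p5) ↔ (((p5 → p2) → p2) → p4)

p2 ∧ p4 = True ∧ True = True
(p2 ∧ p4) → p6 = True → False = False
((p2 ∧ p4) → p6) → p3 = False → True = True
p2 ∨ p4 = True ∨ True = True
(p2 ∨ p4) ∨ p4 = True ∨ True = True
p2 ⊕ ((p2 ∨ p4) ∨ p4) = True ⊕ True = False
(p2 ⊕ ((p2 ∨ p4) ∨ p4)) ↔ p6 = False ↔ False = True
p4 ∨ p3 = True ∨ True = True
(p4 ∨ p3) ↔ p4 = True ↔ True = True
((p2 ⊕ ((p2 ∨ p4) ∨ p4)) ↔ p6) ↔ ((p4 ∨ p3) ↔ p4) = True ↔ True = True
(((p2 ∧ p4) → p6) → p3) ↔ (((p2 ⊕ ((p2 ∨ p4) ∨ p4)) ↔ p6) ↔ ((p4 ∨ p3) ↔ p4)) = True ↔ True = True
((((p2 ∧ p4) → p6) → p3) ↔ (((p2 ⊕ ((p2 ∨ p4) ∨ p4)) ↔ p6) ↔ ((p4 ∨ p3) ↔ p4))) ↔ p5 = True ↔ True = True
¬(((((p2 ∧ p4) → p6) → p3) ↔ (((p2 ⊕ ((p2 ∨ p4) ∨ p4)) ↔ p6) ↔ ((p4 ∨ p3) ↔ p4))) ↔ p5) = ¬True = False
p5 → p2 = True → True = True
(p5 → p2) → p2 = True → True = True
((p5 → p2) → p2) → p4 = True → True = True
¬(((((p2 ∧ p4) → p6) → p3) ↔ (((p2 ⊕ ((p2 ∨ p4) ∨ p4)) ↔ p6) ↔ ((p4 ∨ p3) ↔ p4))) ↔ p5) ↔ (((p5 → p2) → p2) → p4) = False ↔ True = False

False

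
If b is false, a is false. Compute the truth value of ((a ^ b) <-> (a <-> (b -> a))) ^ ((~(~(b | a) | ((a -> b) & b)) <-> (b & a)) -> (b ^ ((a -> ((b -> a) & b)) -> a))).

True

Substituting b=False, a=False:
a ^ b = False ^ False = False
b -> a = False -> False = True
a <-> (b -> a) = False <-> True = False
(a ^ b) <-> (a <-> (b -> a)) = False <-> False = True
b | a = False | False = False
~(b | a) = ~False = True
a -> b = False -> False = True
(a -> b) & b = True & False = False
~(b | a) | ((a -> b) & b) = True | False = True
~(~(b | a) | ((a -> b) & b)) = ~True = False
b & a = False & False = False
~(~(b | a) | ((a -> b) & b)) <-> (b & a) = False <-> False = True
b -> a = False -> False = True
(b -> a) & b = True & False = False
a -> ((b -> a) & b) = False -> False = True
(a -> ((b -> a) & b)) -> a = True -> False = False
b ^ ((a -> ((b -> a) & b)) -> a) = False ^ False = False
(~(~(b | a) | ((a -> b) & b)) <-> (b & a)) -> (b ^ ((a -> ((b -> a) & b)) -> a)) = True -> False = False
((a ^ b) <-> (a <-> (b -> a))) ^ ((~(~(b | a) | ((a -> b) & b)) <-> (b & a)) -> (b ^ ((a -> ((b -> a) & b)) -> a))) = True ^ False = True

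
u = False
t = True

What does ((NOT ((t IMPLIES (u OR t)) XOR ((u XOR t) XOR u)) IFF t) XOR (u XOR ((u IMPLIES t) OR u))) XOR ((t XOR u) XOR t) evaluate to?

False

u OR t = False OR True = True
t IMPLIES (u OR t) = True IMPLIES True = True
u XOR t = False XOR True = True
(u XOR t) XOR u = True XOR False = True
(t IMPLIES (u OR t)) XOR ((u XOR t) XOR u) = True XOR True = False
NOT ((t IMPLIES (u OR t)) XOR ((u XOR t) XOR u)) = NOT False = True
NOT ((t IMPLIES (u OR t)) XOR ((u XOR t) XOR u)) IFF t = True IFF True = True
u IMPLIES t = False IMPLIES True = True
(u IMPLIES t) OR u = True OR False = True
u XOR ((u IMPLIES t) OR u) = False XOR True = True
(NOT ((t IMPLIES (u OR t)) XOR ((u XOR t) XOR u)) IFF t) XOR (u XOR ((u IMPLIES t) OR u)) = True XOR True = False
t XOR u = True XOR False = True
(t XOR u) XOR t = True XOR True = False
((NOT ((t IMPLIES (u OR t)) XOR ((u XOR t) XOR u)) IFF t) XOR (u XOR ((u IMPLIES t) OR u))) XOR ((t XOR u) XOR t) = False XOR False = False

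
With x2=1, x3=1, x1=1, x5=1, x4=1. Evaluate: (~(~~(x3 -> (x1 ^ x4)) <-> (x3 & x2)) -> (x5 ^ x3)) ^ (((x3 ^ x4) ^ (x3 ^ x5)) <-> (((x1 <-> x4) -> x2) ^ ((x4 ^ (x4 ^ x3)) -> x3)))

1

x1 ^ x4 = 1 ^ 1 = 0
x3 -> (x1 ^ x4) = 1 -> 0 = 0
~(x3 -> (x1 ^ x4)) = ~0 = 1
~~(x3 -> (x1 ^ x4)) = ~1 = 0
x3 & x2 = 1 & 1 = 1
~~(x3 -> (x1 ^ x4)) <-> (x3 & x2) = 0 <-> 1 = 0
~(~~(x3 -> (x1 ^ x4)) <-> (x3 & x2)) = ~0 = 1
x5 ^ x3 = 1 ^ 1 = 0
~(~~(x3 -> (x1 ^ x4)) <-> (x3 & x2)) -> (x5 ^ x3) = 1 -> 0 = 0
x3 ^ x4 = 1 ^ 1 = 0
x3 ^ x5 = 1 ^ 1 = 0
(x3 ^ x4) ^ (x3 ^ x5) = 0 ^ 0 = 0
x1 <-> x4 = 1 <-> 1 = 1
(x1 <-> x4) -> x2 = 1 -> 1 = 1
x4 ^ x3 = 1 ^ 1 = 0
x4 ^ (x4 ^ x3) = 1 ^ 0 = 1
(x4 ^ (x4 ^ x3)) -> x3 = 1 -> 1 = 1
((x1 <-> x4) -> x2) ^ ((x4 ^ (x4 ^ x3)) -> x3) = 1 ^ 1 = 0
((x3 ^ x4) ^ (x3 ^ x5)) <-> (((x1 <-> x4) -> x2) ^ ((x4 ^ (x4 ^ x3)) -> x3)) = 0 <-> 0 = 1
(~(~~(x3 -> (x1 ^ x4)) <-> (x3 & x2)) -> (x5 ^ x3)) ^ (((x3 ^ x4) ^ (x3 ^ x5)) <-> (((x1 <-> x4) -> x2) ^ ((x4 ^ (x4 ^ x3)) -> x3))) = 0 ^ 1 = 1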